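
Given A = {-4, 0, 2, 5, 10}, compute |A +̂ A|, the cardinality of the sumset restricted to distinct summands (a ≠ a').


Restricted sumset: A +̂ A = {a + a' : a ∈ A, a' ∈ A, a ≠ a'}.
Equivalently, take A + A and drop any sum 2a that is achievable ONLY as a + a for a ∈ A (i.e. sums representable only with equal summands).
Enumerate pairs (a, a') with a < a' (symmetric, so each unordered pair gives one sum; this covers all a ≠ a'):
  -4 + 0 = -4
  -4 + 2 = -2
  -4 + 5 = 1
  -4 + 10 = 6
  0 + 2 = 2
  0 + 5 = 5
  0 + 10 = 10
  2 + 5 = 7
  2 + 10 = 12
  5 + 10 = 15
Collected distinct sums: {-4, -2, 1, 2, 5, 6, 7, 10, 12, 15}
|A +̂ A| = 10
(Reference bound: |A +̂ A| ≥ 2|A| - 3 for |A| ≥ 2, with |A| = 5 giving ≥ 7.)

|A +̂ A| = 10


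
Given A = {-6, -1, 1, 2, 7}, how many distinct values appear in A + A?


A + A = {a + a' : a, a' ∈ A}; |A| = 5.
General bounds: 2|A| - 1 ≤ |A + A| ≤ |A|(|A|+1)/2, i.e. 9 ≤ |A + A| ≤ 15.
Lower bound 2|A|-1 is attained iff A is an arithmetic progression.
Enumerate sums a + a' for a ≤ a' (symmetric, so this suffices):
a = -6: -6+-6=-12, -6+-1=-7, -6+1=-5, -6+2=-4, -6+7=1
a = -1: -1+-1=-2, -1+1=0, -1+2=1, -1+7=6
a = 1: 1+1=2, 1+2=3, 1+7=8
a = 2: 2+2=4, 2+7=9
a = 7: 7+7=14
Distinct sums: {-12, -7, -5, -4, -2, 0, 1, 2, 3, 4, 6, 8, 9, 14}
|A + A| = 14

|A + A| = 14


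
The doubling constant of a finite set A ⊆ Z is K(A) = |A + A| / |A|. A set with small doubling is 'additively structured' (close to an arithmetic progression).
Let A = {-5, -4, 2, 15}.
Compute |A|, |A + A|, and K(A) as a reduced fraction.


|A| = 4.
Compute A + A by enumerating all 16 pairs.
A + A = {-10, -9, -8, -3, -2, 4, 10, 11, 17, 30}, so |A + A| = 10.
K = |A + A| / |A| = 10/4 = 5/2 ≈ 2.5000.
Reference: AP of size 4 gives K = 7/4 ≈ 1.7500; a fully generic set of size 4 gives K ≈ 2.5000.

|A| = 4, |A + A| = 10, K = 10/4 = 5/2.


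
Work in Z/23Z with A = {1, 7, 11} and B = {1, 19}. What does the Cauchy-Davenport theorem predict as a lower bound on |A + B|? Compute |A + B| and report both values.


Cauchy-Davenport: |A + B| ≥ min(p, |A| + |B| - 1) for A, B nonempty in Z/pZ.
|A| = 3, |B| = 2, p = 23.
CD lower bound = min(23, 3 + 2 - 1) = min(23, 4) = 4.
Compute A + B mod 23 directly:
a = 1: 1+1=2, 1+19=20
a = 7: 7+1=8, 7+19=3
a = 11: 11+1=12, 11+19=7
A + B = {2, 3, 7, 8, 12, 20}, so |A + B| = 6.
Verify: 6 ≥ 4? Yes ✓.

CD lower bound = 4, actual |A + B| = 6.


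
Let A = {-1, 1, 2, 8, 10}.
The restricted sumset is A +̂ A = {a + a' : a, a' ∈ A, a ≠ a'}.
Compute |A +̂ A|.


Restricted sumset: A +̂ A = {a + a' : a ∈ A, a' ∈ A, a ≠ a'}.
Equivalently, take A + A and drop any sum 2a that is achievable ONLY as a + a for a ∈ A (i.e. sums representable only with equal summands).
Enumerate pairs (a, a') with a < a' (symmetric, so each unordered pair gives one sum; this covers all a ≠ a'):
  -1 + 1 = 0
  -1 + 2 = 1
  -1 + 8 = 7
  -1 + 10 = 9
  1 + 2 = 3
  1 + 8 = 9
  1 + 10 = 11
  2 + 8 = 10
  2 + 10 = 12
  8 + 10 = 18
Collected distinct sums: {0, 1, 3, 7, 9, 10, 11, 12, 18}
|A +̂ A| = 9
(Reference bound: |A +̂ A| ≥ 2|A| - 3 for |A| ≥ 2, with |A| = 5 giving ≥ 7.)

|A +̂ A| = 9


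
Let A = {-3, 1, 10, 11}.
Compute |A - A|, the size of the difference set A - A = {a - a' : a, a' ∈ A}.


A - A = {a - a' : a, a' ∈ A}; |A| = 4.
Bounds: 2|A|-1 ≤ |A - A| ≤ |A|² - |A| + 1, i.e. 7 ≤ |A - A| ≤ 13.
Note: 0 ∈ A - A always (from a - a). The set is symmetric: if d ∈ A - A then -d ∈ A - A.
Enumerate nonzero differences d = a - a' with a > a' (then include -d):
Positive differences: {1, 4, 9, 10, 13, 14}
Full difference set: {0} ∪ (positive diffs) ∪ (negative diffs).
|A - A| = 1 + 2·6 = 13 (matches direct enumeration: 13).

|A - A| = 13


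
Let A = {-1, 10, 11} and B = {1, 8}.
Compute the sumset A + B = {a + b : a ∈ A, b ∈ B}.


A + B = {a + b : a ∈ A, b ∈ B}.
Enumerate all |A|·|B| = 3·2 = 6 pairs (a, b) and collect distinct sums.
a = -1: -1+1=0, -1+8=7
a = 10: 10+1=11, 10+8=18
a = 11: 11+1=12, 11+8=19
Collecting distinct sums: A + B = {0, 7, 11, 12, 18, 19}
|A + B| = 6

A + B = {0, 7, 11, 12, 18, 19}


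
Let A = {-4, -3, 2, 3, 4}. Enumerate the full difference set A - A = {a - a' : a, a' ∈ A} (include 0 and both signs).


A - A = {a - a' : a, a' ∈ A}.
Compute a - a' for each ordered pair (a, a'):
a = -4: -4--4=0, -4--3=-1, -4-2=-6, -4-3=-7, -4-4=-8
a = -3: -3--4=1, -3--3=0, -3-2=-5, -3-3=-6, -3-4=-7
a = 2: 2--4=6, 2--3=5, 2-2=0, 2-3=-1, 2-4=-2
a = 3: 3--4=7, 3--3=6, 3-2=1, 3-3=0, 3-4=-1
a = 4: 4--4=8, 4--3=7, 4-2=2, 4-3=1, 4-4=0
Collecting distinct values (and noting 0 appears from a-a):
A - A = {-8, -7, -6, -5, -2, -1, 0, 1, 2, 5, 6, 7, 8}
|A - A| = 13

A - A = {-8, -7, -6, -5, -2, -1, 0, 1, 2, 5, 6, 7, 8}


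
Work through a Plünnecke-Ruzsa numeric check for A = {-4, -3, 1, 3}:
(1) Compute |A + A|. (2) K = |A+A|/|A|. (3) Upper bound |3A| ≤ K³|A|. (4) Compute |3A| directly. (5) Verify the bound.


|A| = 4.
Step 1: Compute A + A by enumerating all 16 pairs.
A + A = {-8, -7, -6, -3, -2, -1, 0, 2, 4, 6}, so |A + A| = 10.
Step 2: Doubling constant K = |A + A|/|A| = 10/4 = 10/4 ≈ 2.5000.
Step 3: Plünnecke-Ruzsa gives |3A| ≤ K³·|A| = (2.5000)³ · 4 ≈ 62.5000.
Step 4: Compute 3A = A + A + A directly by enumerating all triples (a,b,c) ∈ A³; |3A| = 18.
Step 5: Check 18 ≤ 62.5000? Yes ✓.

K = 10/4, Plünnecke-Ruzsa bound K³|A| ≈ 62.5000, |3A| = 18, inequality holds.


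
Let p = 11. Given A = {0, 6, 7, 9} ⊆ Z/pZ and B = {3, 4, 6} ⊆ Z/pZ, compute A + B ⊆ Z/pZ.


Work in Z/11Z: reduce every sum a + b modulo 11.
Enumerate all 12 pairs:
a = 0: 0+3=3, 0+4=4, 0+6=6
a = 6: 6+3=9, 6+4=10, 6+6=1
a = 7: 7+3=10, 7+4=0, 7+6=2
a = 9: 9+3=1, 9+4=2, 9+6=4
Distinct residues collected: {0, 1, 2, 3, 4, 6, 9, 10}
|A + B| = 8 (out of 11 total residues).

A + B = {0, 1, 2, 3, 4, 6, 9, 10}


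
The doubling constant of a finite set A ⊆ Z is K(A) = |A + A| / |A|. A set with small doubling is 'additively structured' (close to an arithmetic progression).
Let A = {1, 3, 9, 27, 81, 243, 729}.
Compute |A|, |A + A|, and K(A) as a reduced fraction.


|A| = 7.
Compute A + A by enumerating all 49 pairs.
A + A = {2, 4, 6, 10, 12, 18, 28, 30, 36, 54, 82, 84, 90, 108, 162, 244, 246, 252, 270, 324, 486, 730, 732, 738, 756, 810, 972, 1458}, so |A + A| = 28.
K = |A + A| / |A| = 28/7 = 4/1 ≈ 4.0000.
Reference: AP of size 7 gives K = 13/7 ≈ 1.8571; a fully generic set of size 7 gives K ≈ 4.0000.

|A| = 7, |A + A| = 28, K = 28/7 = 4/1.


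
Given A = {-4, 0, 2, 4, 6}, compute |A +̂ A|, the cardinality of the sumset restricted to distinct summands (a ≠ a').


Restricted sumset: A +̂ A = {a + a' : a ∈ A, a' ∈ A, a ≠ a'}.
Equivalently, take A + A and drop any sum 2a that is achievable ONLY as a + a for a ∈ A (i.e. sums representable only with equal summands).
Enumerate pairs (a, a') with a < a' (symmetric, so each unordered pair gives one sum; this covers all a ≠ a'):
  -4 + 0 = -4
  -4 + 2 = -2
  -4 + 4 = 0
  -4 + 6 = 2
  0 + 2 = 2
  0 + 4 = 4
  0 + 6 = 6
  2 + 4 = 6
  2 + 6 = 8
  4 + 6 = 10
Collected distinct sums: {-4, -2, 0, 2, 4, 6, 8, 10}
|A +̂ A| = 8
(Reference bound: |A +̂ A| ≥ 2|A| - 3 for |A| ≥ 2, with |A| = 5 giving ≥ 7.)

|A +̂ A| = 8


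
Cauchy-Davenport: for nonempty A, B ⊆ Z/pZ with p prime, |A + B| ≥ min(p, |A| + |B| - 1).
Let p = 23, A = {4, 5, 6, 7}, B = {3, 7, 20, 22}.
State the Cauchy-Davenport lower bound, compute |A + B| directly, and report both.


Cauchy-Davenport: |A + B| ≥ min(p, |A| + |B| - 1) for A, B nonempty in Z/pZ.
|A| = 4, |B| = 4, p = 23.
CD lower bound = min(23, 4 + 4 - 1) = min(23, 7) = 7.
Compute A + B mod 23 directly:
a = 4: 4+3=7, 4+7=11, 4+20=1, 4+22=3
a = 5: 5+3=8, 5+7=12, 5+20=2, 5+22=4
a = 6: 6+3=9, 6+7=13, 6+20=3, 6+22=5
a = 7: 7+3=10, 7+7=14, 7+20=4, 7+22=6
A + B = {1, 2, 3, 4, 5, 6, 7, 8, 9, 10, 11, 12, 13, 14}, so |A + B| = 14.
Verify: 14 ≥ 7? Yes ✓.

CD lower bound = 7, actual |A + B| = 14.


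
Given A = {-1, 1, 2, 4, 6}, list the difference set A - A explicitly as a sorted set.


A - A = {a - a' : a, a' ∈ A}.
Compute a - a' for each ordered pair (a, a'):
a = -1: -1--1=0, -1-1=-2, -1-2=-3, -1-4=-5, -1-6=-7
a = 1: 1--1=2, 1-1=0, 1-2=-1, 1-4=-3, 1-6=-5
a = 2: 2--1=3, 2-1=1, 2-2=0, 2-4=-2, 2-6=-4
a = 4: 4--1=5, 4-1=3, 4-2=2, 4-4=0, 4-6=-2
a = 6: 6--1=7, 6-1=5, 6-2=4, 6-4=2, 6-6=0
Collecting distinct values (and noting 0 appears from a-a):
A - A = {-7, -5, -4, -3, -2, -1, 0, 1, 2, 3, 4, 5, 7}
|A - A| = 13

A - A = {-7, -5, -4, -3, -2, -1, 0, 1, 2, 3, 4, 5, 7}


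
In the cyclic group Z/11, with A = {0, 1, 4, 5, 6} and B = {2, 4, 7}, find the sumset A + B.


Work in Z/11Z: reduce every sum a + b modulo 11.
Enumerate all 15 pairs:
a = 0: 0+2=2, 0+4=4, 0+7=7
a = 1: 1+2=3, 1+4=5, 1+7=8
a = 4: 4+2=6, 4+4=8, 4+7=0
a = 5: 5+2=7, 5+4=9, 5+7=1
a = 6: 6+2=8, 6+4=10, 6+7=2
Distinct residues collected: {0, 1, 2, 3, 4, 5, 6, 7, 8, 9, 10}
|A + B| = 11 (out of 11 total residues).

A + B = {0, 1, 2, 3, 4, 5, 6, 7, 8, 9, 10}


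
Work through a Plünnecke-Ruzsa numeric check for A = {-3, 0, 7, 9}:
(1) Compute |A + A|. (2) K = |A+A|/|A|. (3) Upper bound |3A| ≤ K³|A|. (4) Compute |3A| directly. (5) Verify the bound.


|A| = 4.
Step 1: Compute A + A by enumerating all 16 pairs.
A + A = {-6, -3, 0, 4, 6, 7, 9, 14, 16, 18}, so |A + A| = 10.
Step 2: Doubling constant K = |A + A|/|A| = 10/4 = 10/4 ≈ 2.5000.
Step 3: Plünnecke-Ruzsa gives |3A| ≤ K³·|A| = (2.5000)³ · 4 ≈ 62.5000.
Step 4: Compute 3A = A + A + A directly by enumerating all triples (a,b,c) ∈ A³; |3A| = 20.
Step 5: Check 20 ≤ 62.5000? Yes ✓.

K = 10/4, Plünnecke-Ruzsa bound K³|A| ≈ 62.5000, |3A| = 20, inequality holds.


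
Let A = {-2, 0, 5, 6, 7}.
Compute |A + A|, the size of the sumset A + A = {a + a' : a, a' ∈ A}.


A + A = {a + a' : a, a' ∈ A}; |A| = 5.
General bounds: 2|A| - 1 ≤ |A + A| ≤ |A|(|A|+1)/2, i.e. 9 ≤ |A + A| ≤ 15.
Lower bound 2|A|-1 is attained iff A is an arithmetic progression.
Enumerate sums a + a' for a ≤ a' (symmetric, so this suffices):
a = -2: -2+-2=-4, -2+0=-2, -2+5=3, -2+6=4, -2+7=5
a = 0: 0+0=0, 0+5=5, 0+6=6, 0+7=7
a = 5: 5+5=10, 5+6=11, 5+7=12
a = 6: 6+6=12, 6+7=13
a = 7: 7+7=14
Distinct sums: {-4, -2, 0, 3, 4, 5, 6, 7, 10, 11, 12, 13, 14}
|A + A| = 13

|A + A| = 13


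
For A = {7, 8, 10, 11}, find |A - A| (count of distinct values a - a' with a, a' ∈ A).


A - A = {a - a' : a, a' ∈ A}; |A| = 4.
Bounds: 2|A|-1 ≤ |A - A| ≤ |A|² - |A| + 1, i.e. 7 ≤ |A - A| ≤ 13.
Note: 0 ∈ A - A always (from a - a). The set is symmetric: if d ∈ A - A then -d ∈ A - A.
Enumerate nonzero differences d = a - a' with a > a' (then include -d):
Positive differences: {1, 2, 3, 4}
Full difference set: {0} ∪ (positive diffs) ∪ (negative diffs).
|A - A| = 1 + 2·4 = 9 (matches direct enumeration: 9).

|A - A| = 9


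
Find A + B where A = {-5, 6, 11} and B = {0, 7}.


A + B = {a + b : a ∈ A, b ∈ B}.
Enumerate all |A|·|B| = 3·2 = 6 pairs (a, b) and collect distinct sums.
a = -5: -5+0=-5, -5+7=2
a = 6: 6+0=6, 6+7=13
a = 11: 11+0=11, 11+7=18
Collecting distinct sums: A + B = {-5, 2, 6, 11, 13, 18}
|A + B| = 6

A + B = {-5, 2, 6, 11, 13, 18}


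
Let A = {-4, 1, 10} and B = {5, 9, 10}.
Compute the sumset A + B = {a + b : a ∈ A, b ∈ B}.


A + B = {a + b : a ∈ A, b ∈ B}.
Enumerate all |A|·|B| = 3·3 = 9 pairs (a, b) and collect distinct sums.
a = -4: -4+5=1, -4+9=5, -4+10=6
a = 1: 1+5=6, 1+9=10, 1+10=11
a = 10: 10+5=15, 10+9=19, 10+10=20
Collecting distinct sums: A + B = {1, 5, 6, 10, 11, 15, 19, 20}
|A + B| = 8

A + B = {1, 5, 6, 10, 11, 15, 19, 20}


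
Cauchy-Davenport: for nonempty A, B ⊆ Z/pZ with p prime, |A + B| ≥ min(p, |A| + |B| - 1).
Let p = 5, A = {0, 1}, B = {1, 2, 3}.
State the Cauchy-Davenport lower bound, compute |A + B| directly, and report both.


Cauchy-Davenport: |A + B| ≥ min(p, |A| + |B| - 1) for A, B nonempty in Z/pZ.
|A| = 2, |B| = 3, p = 5.
CD lower bound = min(5, 2 + 3 - 1) = min(5, 4) = 4.
Compute A + B mod 5 directly:
a = 0: 0+1=1, 0+2=2, 0+3=3
a = 1: 1+1=2, 1+2=3, 1+3=4
A + B = {1, 2, 3, 4}, so |A + B| = 4.
Verify: 4 ≥ 4? Yes ✓.

CD lower bound = 4, actual |A + B| = 4.


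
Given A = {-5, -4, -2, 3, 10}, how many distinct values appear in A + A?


A + A = {a + a' : a, a' ∈ A}; |A| = 5.
General bounds: 2|A| - 1 ≤ |A + A| ≤ |A|(|A|+1)/2, i.e. 9 ≤ |A + A| ≤ 15.
Lower bound 2|A|-1 is attained iff A is an arithmetic progression.
Enumerate sums a + a' for a ≤ a' (symmetric, so this suffices):
a = -5: -5+-5=-10, -5+-4=-9, -5+-2=-7, -5+3=-2, -5+10=5
a = -4: -4+-4=-8, -4+-2=-6, -4+3=-1, -4+10=6
a = -2: -2+-2=-4, -2+3=1, -2+10=8
a = 3: 3+3=6, 3+10=13
a = 10: 10+10=20
Distinct sums: {-10, -9, -8, -7, -6, -4, -2, -1, 1, 5, 6, 8, 13, 20}
|A + A| = 14

|A + A| = 14


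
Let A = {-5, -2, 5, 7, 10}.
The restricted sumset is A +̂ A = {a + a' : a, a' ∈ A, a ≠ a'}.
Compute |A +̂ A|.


Restricted sumset: A +̂ A = {a + a' : a ∈ A, a' ∈ A, a ≠ a'}.
Equivalently, take A + A and drop any sum 2a that is achievable ONLY as a + a for a ∈ A (i.e. sums representable only with equal summands).
Enumerate pairs (a, a') with a < a' (symmetric, so each unordered pair gives one sum; this covers all a ≠ a'):
  -5 + -2 = -7
  -5 + 5 = 0
  -5 + 7 = 2
  -5 + 10 = 5
  -2 + 5 = 3
  -2 + 7 = 5
  -2 + 10 = 8
  5 + 7 = 12
  5 + 10 = 15
  7 + 10 = 17
Collected distinct sums: {-7, 0, 2, 3, 5, 8, 12, 15, 17}
|A +̂ A| = 9
(Reference bound: |A +̂ A| ≥ 2|A| - 3 for |A| ≥ 2, with |A| = 5 giving ≥ 7.)

|A +̂ A| = 9


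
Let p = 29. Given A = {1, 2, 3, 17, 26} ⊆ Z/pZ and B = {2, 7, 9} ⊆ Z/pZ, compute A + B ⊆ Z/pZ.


Work in Z/29Z: reduce every sum a + b modulo 29.
Enumerate all 15 pairs:
a = 1: 1+2=3, 1+7=8, 1+9=10
a = 2: 2+2=4, 2+7=9, 2+9=11
a = 3: 3+2=5, 3+7=10, 3+9=12
a = 17: 17+2=19, 17+7=24, 17+9=26
a = 26: 26+2=28, 26+7=4, 26+9=6
Distinct residues collected: {3, 4, 5, 6, 8, 9, 10, 11, 12, 19, 24, 26, 28}
|A + B| = 13 (out of 29 total residues).

A + B = {3, 4, 5, 6, 8, 9, 10, 11, 12, 19, 24, 26, 28}


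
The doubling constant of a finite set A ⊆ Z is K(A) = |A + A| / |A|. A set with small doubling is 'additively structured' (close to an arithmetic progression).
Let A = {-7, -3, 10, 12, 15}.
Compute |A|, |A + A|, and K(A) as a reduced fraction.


|A| = 5.
Compute A + A by enumerating all 25 pairs.
A + A = {-14, -10, -6, 3, 5, 7, 8, 9, 12, 20, 22, 24, 25, 27, 30}, so |A + A| = 15.
K = |A + A| / |A| = 15/5 = 3/1 ≈ 3.0000.
Reference: AP of size 5 gives K = 9/5 ≈ 1.8000; a fully generic set of size 5 gives K ≈ 3.0000.

|A| = 5, |A + A| = 15, K = 15/5 = 3/1.


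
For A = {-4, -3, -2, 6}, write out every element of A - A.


A - A = {a - a' : a, a' ∈ A}.
Compute a - a' for each ordered pair (a, a'):
a = -4: -4--4=0, -4--3=-1, -4--2=-2, -4-6=-10
a = -3: -3--4=1, -3--3=0, -3--2=-1, -3-6=-9
a = -2: -2--4=2, -2--3=1, -2--2=0, -2-6=-8
a = 6: 6--4=10, 6--3=9, 6--2=8, 6-6=0
Collecting distinct values (and noting 0 appears from a-a):
A - A = {-10, -9, -8, -2, -1, 0, 1, 2, 8, 9, 10}
|A - A| = 11

A - A = {-10, -9, -8, -2, -1, 0, 1, 2, 8, 9, 10}


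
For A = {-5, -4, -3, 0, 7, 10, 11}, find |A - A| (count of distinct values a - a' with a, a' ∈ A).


A - A = {a - a' : a, a' ∈ A}; |A| = 7.
Bounds: 2|A|-1 ≤ |A - A| ≤ |A|² - |A| + 1, i.e. 13 ≤ |A - A| ≤ 43.
Note: 0 ∈ A - A always (from a - a). The set is symmetric: if d ∈ A - A then -d ∈ A - A.
Enumerate nonzero differences d = a - a' with a > a' (then include -d):
Positive differences: {1, 2, 3, 4, 5, 7, 10, 11, 12, 13, 14, 15, 16}
Full difference set: {0} ∪ (positive diffs) ∪ (negative diffs).
|A - A| = 1 + 2·13 = 27 (matches direct enumeration: 27).

|A - A| = 27


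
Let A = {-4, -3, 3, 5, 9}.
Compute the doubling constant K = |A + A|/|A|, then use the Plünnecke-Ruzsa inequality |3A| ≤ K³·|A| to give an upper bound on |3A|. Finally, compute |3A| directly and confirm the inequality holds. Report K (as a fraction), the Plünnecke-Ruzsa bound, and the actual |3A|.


|A| = 5.
Step 1: Compute A + A by enumerating all 25 pairs.
A + A = {-8, -7, -6, -1, 0, 1, 2, 5, 6, 8, 10, 12, 14, 18}, so |A + A| = 14.
Step 2: Doubling constant K = |A + A|/|A| = 14/5 = 14/5 ≈ 2.8000.
Step 3: Plünnecke-Ruzsa gives |3A| ≤ K³·|A| = (2.8000)³ · 5 ≈ 109.7600.
Step 4: Compute 3A = A + A + A directly by enumerating all triples (a,b,c) ∈ A³; |3A| = 28.
Step 5: Check 28 ≤ 109.7600? Yes ✓.

K = 14/5, Plünnecke-Ruzsa bound K³|A| ≈ 109.7600, |3A| = 28, inequality holds.


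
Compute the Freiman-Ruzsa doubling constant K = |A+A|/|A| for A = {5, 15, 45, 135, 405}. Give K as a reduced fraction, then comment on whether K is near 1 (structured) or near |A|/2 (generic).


|A| = 5.
Compute A + A by enumerating all 25 pairs.
A + A = {10, 20, 30, 50, 60, 90, 140, 150, 180, 270, 410, 420, 450, 540, 810}, so |A + A| = 15.
K = |A + A| / |A| = 15/5 = 3/1 ≈ 3.0000.
Reference: AP of size 5 gives K = 9/5 ≈ 1.8000; a fully generic set of size 5 gives K ≈ 3.0000.

|A| = 5, |A + A| = 15, K = 15/5 = 3/1.


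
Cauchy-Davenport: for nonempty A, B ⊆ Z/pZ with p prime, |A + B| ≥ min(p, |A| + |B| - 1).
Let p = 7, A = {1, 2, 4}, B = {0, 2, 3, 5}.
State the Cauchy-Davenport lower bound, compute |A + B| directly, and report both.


Cauchy-Davenport: |A + B| ≥ min(p, |A| + |B| - 1) for A, B nonempty in Z/pZ.
|A| = 3, |B| = 4, p = 7.
CD lower bound = min(7, 3 + 4 - 1) = min(7, 6) = 6.
Compute A + B mod 7 directly:
a = 1: 1+0=1, 1+2=3, 1+3=4, 1+5=6
a = 2: 2+0=2, 2+2=4, 2+3=5, 2+5=0
a = 4: 4+0=4, 4+2=6, 4+3=0, 4+5=2
A + B = {0, 1, 2, 3, 4, 5, 6}, so |A + B| = 7.
Verify: 7 ≥ 6? Yes ✓.

CD lower bound = 6, actual |A + B| = 7.


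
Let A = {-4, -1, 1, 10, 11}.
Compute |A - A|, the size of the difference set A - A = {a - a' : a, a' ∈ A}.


A - A = {a - a' : a, a' ∈ A}; |A| = 5.
Bounds: 2|A|-1 ≤ |A - A| ≤ |A|² - |A| + 1, i.e. 9 ≤ |A - A| ≤ 21.
Note: 0 ∈ A - A always (from a - a). The set is symmetric: if d ∈ A - A then -d ∈ A - A.
Enumerate nonzero differences d = a - a' with a > a' (then include -d):
Positive differences: {1, 2, 3, 5, 9, 10, 11, 12, 14, 15}
Full difference set: {0} ∪ (positive diffs) ∪ (negative diffs).
|A - A| = 1 + 2·10 = 21 (matches direct enumeration: 21).

|A - A| = 21


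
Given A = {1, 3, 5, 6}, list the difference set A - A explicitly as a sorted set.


A - A = {a - a' : a, a' ∈ A}.
Compute a - a' for each ordered pair (a, a'):
a = 1: 1-1=0, 1-3=-2, 1-5=-4, 1-6=-5
a = 3: 3-1=2, 3-3=0, 3-5=-2, 3-6=-3
a = 5: 5-1=4, 5-3=2, 5-5=0, 5-6=-1
a = 6: 6-1=5, 6-3=3, 6-5=1, 6-6=0
Collecting distinct values (and noting 0 appears from a-a):
A - A = {-5, -4, -3, -2, -1, 0, 1, 2, 3, 4, 5}
|A - A| = 11

A - A = {-5, -4, -3, -2, -1, 0, 1, 2, 3, 4, 5}


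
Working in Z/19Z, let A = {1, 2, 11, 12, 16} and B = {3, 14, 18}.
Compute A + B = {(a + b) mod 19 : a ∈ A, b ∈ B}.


Work in Z/19Z: reduce every sum a + b modulo 19.
Enumerate all 15 pairs:
a = 1: 1+3=4, 1+14=15, 1+18=0
a = 2: 2+3=5, 2+14=16, 2+18=1
a = 11: 11+3=14, 11+14=6, 11+18=10
a = 12: 12+3=15, 12+14=7, 12+18=11
a = 16: 16+3=0, 16+14=11, 16+18=15
Distinct residues collected: {0, 1, 4, 5, 6, 7, 10, 11, 14, 15, 16}
|A + B| = 11 (out of 19 total residues).

A + B = {0, 1, 4, 5, 6, 7, 10, 11, 14, 15, 16}


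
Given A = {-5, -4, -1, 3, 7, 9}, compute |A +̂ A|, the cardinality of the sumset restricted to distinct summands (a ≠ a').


Restricted sumset: A +̂ A = {a + a' : a ∈ A, a' ∈ A, a ≠ a'}.
Equivalently, take A + A and drop any sum 2a that is achievable ONLY as a + a for a ∈ A (i.e. sums representable only with equal summands).
Enumerate pairs (a, a') with a < a' (symmetric, so each unordered pair gives one sum; this covers all a ≠ a'):
  -5 + -4 = -9
  -5 + -1 = -6
  -5 + 3 = -2
  -5 + 7 = 2
  -5 + 9 = 4
  -4 + -1 = -5
  -4 + 3 = -1
  -4 + 7 = 3
  -4 + 9 = 5
  -1 + 3 = 2
  -1 + 7 = 6
  -1 + 9 = 8
  3 + 7 = 10
  3 + 9 = 12
  7 + 9 = 16
Collected distinct sums: {-9, -6, -5, -2, -1, 2, 3, 4, 5, 6, 8, 10, 12, 16}
|A +̂ A| = 14
(Reference bound: |A +̂ A| ≥ 2|A| - 3 for |A| ≥ 2, with |A| = 6 giving ≥ 9.)

|A +̂ A| = 14


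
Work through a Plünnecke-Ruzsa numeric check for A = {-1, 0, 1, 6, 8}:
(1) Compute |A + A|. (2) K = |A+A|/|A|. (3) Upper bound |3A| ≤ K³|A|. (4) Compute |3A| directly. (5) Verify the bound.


|A| = 5.
Step 1: Compute A + A by enumerating all 25 pairs.
A + A = {-2, -1, 0, 1, 2, 5, 6, 7, 8, 9, 12, 14, 16}, so |A + A| = 13.
Step 2: Doubling constant K = |A + A|/|A| = 13/5 = 13/5 ≈ 2.6000.
Step 3: Plünnecke-Ruzsa gives |3A| ≤ K³·|A| = (2.6000)³ · 5 ≈ 87.8800.
Step 4: Compute 3A = A + A + A directly by enumerating all triples (a,b,c) ∈ A³; |3A| = 25.
Step 5: Check 25 ≤ 87.8800? Yes ✓.

K = 13/5, Plünnecke-Ruzsa bound K³|A| ≈ 87.8800, |3A| = 25, inequality holds.


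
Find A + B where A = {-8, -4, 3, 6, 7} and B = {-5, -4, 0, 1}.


A + B = {a + b : a ∈ A, b ∈ B}.
Enumerate all |A|·|B| = 5·4 = 20 pairs (a, b) and collect distinct sums.
a = -8: -8+-5=-13, -8+-4=-12, -8+0=-8, -8+1=-7
a = -4: -4+-5=-9, -4+-4=-8, -4+0=-4, -4+1=-3
a = 3: 3+-5=-2, 3+-4=-1, 3+0=3, 3+1=4
a = 6: 6+-5=1, 6+-4=2, 6+0=6, 6+1=7
a = 7: 7+-5=2, 7+-4=3, 7+0=7, 7+1=8
Collecting distinct sums: A + B = {-13, -12, -9, -8, -7, -4, -3, -2, -1, 1, 2, 3, 4, 6, 7, 8}
|A + B| = 16

A + B = {-13, -12, -9, -8, -7, -4, -3, -2, -1, 1, 2, 3, 4, 6, 7, 8}


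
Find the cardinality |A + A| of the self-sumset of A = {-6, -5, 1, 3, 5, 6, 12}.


A + A = {a + a' : a, a' ∈ A}; |A| = 7.
General bounds: 2|A| - 1 ≤ |A + A| ≤ |A|(|A|+1)/2, i.e. 13 ≤ |A + A| ≤ 28.
Lower bound 2|A|-1 is attained iff A is an arithmetic progression.
Enumerate sums a + a' for a ≤ a' (symmetric, so this suffices):
a = -6: -6+-6=-12, -6+-5=-11, -6+1=-5, -6+3=-3, -6+5=-1, -6+6=0, -6+12=6
a = -5: -5+-5=-10, -5+1=-4, -5+3=-2, -5+5=0, -5+6=1, -5+12=7
a = 1: 1+1=2, 1+3=4, 1+5=6, 1+6=7, 1+12=13
a = 3: 3+3=6, 3+5=8, 3+6=9, 3+12=15
a = 5: 5+5=10, 5+6=11, 5+12=17
a = 6: 6+6=12, 6+12=18
a = 12: 12+12=24
Distinct sums: {-12, -11, -10, -5, -4, -3, -2, -1, 0, 1, 2, 4, 6, 7, 8, 9, 10, 11, 12, 13, 15, 17, 18, 24}
|A + A| = 24

|A + A| = 24


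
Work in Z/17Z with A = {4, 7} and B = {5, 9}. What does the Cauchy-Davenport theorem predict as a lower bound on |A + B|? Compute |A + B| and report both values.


Cauchy-Davenport: |A + B| ≥ min(p, |A| + |B| - 1) for A, B nonempty in Z/pZ.
|A| = 2, |B| = 2, p = 17.
CD lower bound = min(17, 2 + 2 - 1) = min(17, 3) = 3.
Compute A + B mod 17 directly:
a = 4: 4+5=9, 4+9=13
a = 7: 7+5=12, 7+9=16
A + B = {9, 12, 13, 16}, so |A + B| = 4.
Verify: 4 ≥ 3? Yes ✓.

CD lower bound = 3, actual |A + B| = 4.


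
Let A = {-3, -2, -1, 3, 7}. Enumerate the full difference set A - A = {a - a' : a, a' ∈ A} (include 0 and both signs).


A - A = {a - a' : a, a' ∈ A}.
Compute a - a' for each ordered pair (a, a'):
a = -3: -3--3=0, -3--2=-1, -3--1=-2, -3-3=-6, -3-7=-10
a = -2: -2--3=1, -2--2=0, -2--1=-1, -2-3=-5, -2-7=-9
a = -1: -1--3=2, -1--2=1, -1--1=0, -1-3=-4, -1-7=-8
a = 3: 3--3=6, 3--2=5, 3--1=4, 3-3=0, 3-7=-4
a = 7: 7--3=10, 7--2=9, 7--1=8, 7-3=4, 7-7=0
Collecting distinct values (and noting 0 appears from a-a):
A - A = {-10, -9, -8, -6, -5, -4, -2, -1, 0, 1, 2, 4, 5, 6, 8, 9, 10}
|A - A| = 17

A - A = {-10, -9, -8, -6, -5, -4, -2, -1, 0, 1, 2, 4, 5, 6, 8, 9, 10}


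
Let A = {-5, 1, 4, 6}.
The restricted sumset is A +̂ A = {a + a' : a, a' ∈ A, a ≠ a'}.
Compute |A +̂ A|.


Restricted sumset: A +̂ A = {a + a' : a ∈ A, a' ∈ A, a ≠ a'}.
Equivalently, take A + A and drop any sum 2a that is achievable ONLY as a + a for a ∈ A (i.e. sums representable only with equal summands).
Enumerate pairs (a, a') with a < a' (symmetric, so each unordered pair gives one sum; this covers all a ≠ a'):
  -5 + 1 = -4
  -5 + 4 = -1
  -5 + 6 = 1
  1 + 4 = 5
  1 + 6 = 7
  4 + 6 = 10
Collected distinct sums: {-4, -1, 1, 5, 7, 10}
|A +̂ A| = 6
(Reference bound: |A +̂ A| ≥ 2|A| - 3 for |A| ≥ 2, with |A| = 4 giving ≥ 5.)

|A +̂ A| = 6


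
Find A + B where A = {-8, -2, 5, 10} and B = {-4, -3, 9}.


A + B = {a + b : a ∈ A, b ∈ B}.
Enumerate all |A|·|B| = 4·3 = 12 pairs (a, b) and collect distinct sums.
a = -8: -8+-4=-12, -8+-3=-11, -8+9=1
a = -2: -2+-4=-6, -2+-3=-5, -2+9=7
a = 5: 5+-4=1, 5+-3=2, 5+9=14
a = 10: 10+-4=6, 10+-3=7, 10+9=19
Collecting distinct sums: A + B = {-12, -11, -6, -5, 1, 2, 6, 7, 14, 19}
|A + B| = 10

A + B = {-12, -11, -6, -5, 1, 2, 6, 7, 14, 19}


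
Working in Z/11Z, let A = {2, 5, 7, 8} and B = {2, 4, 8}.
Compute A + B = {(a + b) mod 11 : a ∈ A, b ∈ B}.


Work in Z/11Z: reduce every sum a + b modulo 11.
Enumerate all 12 pairs:
a = 2: 2+2=4, 2+4=6, 2+8=10
a = 5: 5+2=7, 5+4=9, 5+8=2
a = 7: 7+2=9, 7+4=0, 7+8=4
a = 8: 8+2=10, 8+4=1, 8+8=5
Distinct residues collected: {0, 1, 2, 4, 5, 6, 7, 9, 10}
|A + B| = 9 (out of 11 total residues).

A + B = {0, 1, 2, 4, 5, 6, 7, 9, 10}


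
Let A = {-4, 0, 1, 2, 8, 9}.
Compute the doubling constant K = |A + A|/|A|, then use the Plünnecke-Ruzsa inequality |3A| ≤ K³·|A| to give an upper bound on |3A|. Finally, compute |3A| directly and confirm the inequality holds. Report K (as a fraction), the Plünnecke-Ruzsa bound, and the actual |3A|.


|A| = 6.
Step 1: Compute A + A by enumerating all 36 pairs.
A + A = {-8, -4, -3, -2, 0, 1, 2, 3, 4, 5, 8, 9, 10, 11, 16, 17, 18}, so |A + A| = 17.
Step 2: Doubling constant K = |A + A|/|A| = 17/6 = 17/6 ≈ 2.8333.
Step 3: Plünnecke-Ruzsa gives |3A| ≤ K³·|A| = (2.8333)³ · 6 ≈ 136.4722.
Step 4: Compute 3A = A + A + A directly by enumerating all triples (a,b,c) ∈ A³; |3A| = 32.
Step 5: Check 32 ≤ 136.4722? Yes ✓.

K = 17/6, Plünnecke-Ruzsa bound K³|A| ≈ 136.4722, |3A| = 32, inequality holds.


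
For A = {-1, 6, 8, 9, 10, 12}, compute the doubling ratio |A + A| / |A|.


|A| = 6.
Compute A + A by enumerating all 36 pairs.
A + A = {-2, 5, 7, 8, 9, 11, 12, 14, 15, 16, 17, 18, 19, 20, 21, 22, 24}, so |A + A| = 17.
K = |A + A| / |A| = 17/6 (already in lowest terms) ≈ 2.8333.
Reference: AP of size 6 gives K = 11/6 ≈ 1.8333; a fully generic set of size 6 gives K ≈ 3.5000.

|A| = 6, |A + A| = 17, K = 17/6.


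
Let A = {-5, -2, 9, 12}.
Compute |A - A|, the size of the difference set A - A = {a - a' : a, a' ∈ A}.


A - A = {a - a' : a, a' ∈ A}; |A| = 4.
Bounds: 2|A|-1 ≤ |A - A| ≤ |A|² - |A| + 1, i.e. 7 ≤ |A - A| ≤ 13.
Note: 0 ∈ A - A always (from a - a). The set is symmetric: if d ∈ A - A then -d ∈ A - A.
Enumerate nonzero differences d = a - a' with a > a' (then include -d):
Positive differences: {3, 11, 14, 17}
Full difference set: {0} ∪ (positive diffs) ∪ (negative diffs).
|A - A| = 1 + 2·4 = 9 (matches direct enumeration: 9).

|A - A| = 9


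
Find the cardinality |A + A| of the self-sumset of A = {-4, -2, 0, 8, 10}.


A + A = {a + a' : a, a' ∈ A}; |A| = 5.
General bounds: 2|A| - 1 ≤ |A + A| ≤ |A|(|A|+1)/2, i.e. 9 ≤ |A + A| ≤ 15.
Lower bound 2|A|-1 is attained iff A is an arithmetic progression.
Enumerate sums a + a' for a ≤ a' (symmetric, so this suffices):
a = -4: -4+-4=-8, -4+-2=-6, -4+0=-4, -4+8=4, -4+10=6
a = -2: -2+-2=-4, -2+0=-2, -2+8=6, -2+10=8
a = 0: 0+0=0, 0+8=8, 0+10=10
a = 8: 8+8=16, 8+10=18
a = 10: 10+10=20
Distinct sums: {-8, -6, -4, -2, 0, 4, 6, 8, 10, 16, 18, 20}
|A + A| = 12

|A + A| = 12


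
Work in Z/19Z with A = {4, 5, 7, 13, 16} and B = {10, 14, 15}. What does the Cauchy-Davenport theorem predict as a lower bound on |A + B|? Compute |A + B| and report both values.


Cauchy-Davenport: |A + B| ≥ min(p, |A| + |B| - 1) for A, B nonempty in Z/pZ.
|A| = 5, |B| = 3, p = 19.
CD lower bound = min(19, 5 + 3 - 1) = min(19, 7) = 7.
Compute A + B mod 19 directly:
a = 4: 4+10=14, 4+14=18, 4+15=0
a = 5: 5+10=15, 5+14=0, 5+15=1
a = 7: 7+10=17, 7+14=2, 7+15=3
a = 13: 13+10=4, 13+14=8, 13+15=9
a = 16: 16+10=7, 16+14=11, 16+15=12
A + B = {0, 1, 2, 3, 4, 7, 8, 9, 11, 12, 14, 15, 17, 18}, so |A + B| = 14.
Verify: 14 ≥ 7? Yes ✓.

CD lower bound = 7, actual |A + B| = 14.


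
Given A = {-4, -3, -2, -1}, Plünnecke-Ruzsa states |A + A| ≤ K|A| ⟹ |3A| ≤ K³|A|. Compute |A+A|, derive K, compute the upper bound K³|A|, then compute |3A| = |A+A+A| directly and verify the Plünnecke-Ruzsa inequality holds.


|A| = 4.
Step 1: Compute A + A by enumerating all 16 pairs.
A + A = {-8, -7, -6, -5, -4, -3, -2}, so |A + A| = 7.
Step 2: Doubling constant K = |A + A|/|A| = 7/4 = 7/4 ≈ 1.7500.
Step 3: Plünnecke-Ruzsa gives |3A| ≤ K³·|A| = (1.7500)³ · 4 ≈ 21.4375.
Step 4: Compute 3A = A + A + A directly by enumerating all triples (a,b,c) ∈ A³; |3A| = 10.
Step 5: Check 10 ≤ 21.4375? Yes ✓.

K = 7/4, Plünnecke-Ruzsa bound K³|A| ≈ 21.4375, |3A| = 10, inequality holds.


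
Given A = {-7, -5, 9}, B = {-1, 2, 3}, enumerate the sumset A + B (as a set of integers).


A + B = {a + b : a ∈ A, b ∈ B}.
Enumerate all |A|·|B| = 3·3 = 9 pairs (a, b) and collect distinct sums.
a = -7: -7+-1=-8, -7+2=-5, -7+3=-4
a = -5: -5+-1=-6, -5+2=-3, -5+3=-2
a = 9: 9+-1=8, 9+2=11, 9+3=12
Collecting distinct sums: A + B = {-8, -6, -5, -4, -3, -2, 8, 11, 12}
|A + B| = 9

A + B = {-8, -6, -5, -4, -3, -2, 8, 11, 12}


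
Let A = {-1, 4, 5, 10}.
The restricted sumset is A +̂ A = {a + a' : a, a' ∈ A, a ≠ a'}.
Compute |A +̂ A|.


Restricted sumset: A +̂ A = {a + a' : a ∈ A, a' ∈ A, a ≠ a'}.
Equivalently, take A + A and drop any sum 2a that is achievable ONLY as a + a for a ∈ A (i.e. sums representable only with equal summands).
Enumerate pairs (a, a') with a < a' (symmetric, so each unordered pair gives one sum; this covers all a ≠ a'):
  -1 + 4 = 3
  -1 + 5 = 4
  -1 + 10 = 9
  4 + 5 = 9
  4 + 10 = 14
  5 + 10 = 15
Collected distinct sums: {3, 4, 9, 14, 15}
|A +̂ A| = 5
(Reference bound: |A +̂ A| ≥ 2|A| - 3 for |A| ≥ 2, with |A| = 4 giving ≥ 5.)

|A +̂ A| = 5


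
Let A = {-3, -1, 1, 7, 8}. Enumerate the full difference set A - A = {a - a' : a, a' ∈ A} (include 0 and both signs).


A - A = {a - a' : a, a' ∈ A}.
Compute a - a' for each ordered pair (a, a'):
a = -3: -3--3=0, -3--1=-2, -3-1=-4, -3-7=-10, -3-8=-11
a = -1: -1--3=2, -1--1=0, -1-1=-2, -1-7=-8, -1-8=-9
a = 1: 1--3=4, 1--1=2, 1-1=0, 1-7=-6, 1-8=-7
a = 7: 7--3=10, 7--1=8, 7-1=6, 7-7=0, 7-8=-1
a = 8: 8--3=11, 8--1=9, 8-1=7, 8-7=1, 8-8=0
Collecting distinct values (and noting 0 appears from a-a):
A - A = {-11, -10, -9, -8, -7, -6, -4, -2, -1, 0, 1, 2, 4, 6, 7, 8, 9, 10, 11}
|A - A| = 19

A - A = {-11, -10, -9, -8, -7, -6, -4, -2, -1, 0, 1, 2, 4, 6, 7, 8, 9, 10, 11}


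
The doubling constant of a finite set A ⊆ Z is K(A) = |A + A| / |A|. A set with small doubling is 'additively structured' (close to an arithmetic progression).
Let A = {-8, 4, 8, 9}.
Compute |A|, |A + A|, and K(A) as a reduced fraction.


|A| = 4.
Compute A + A by enumerating all 16 pairs.
A + A = {-16, -4, 0, 1, 8, 12, 13, 16, 17, 18}, so |A + A| = 10.
K = |A + A| / |A| = 10/4 = 5/2 ≈ 2.5000.
Reference: AP of size 4 gives K = 7/4 ≈ 1.7500; a fully generic set of size 4 gives K ≈ 2.5000.

|A| = 4, |A + A| = 10, K = 10/4 = 5/2.


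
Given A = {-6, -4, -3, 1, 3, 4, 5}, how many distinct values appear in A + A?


A + A = {a + a' : a, a' ∈ A}; |A| = 7.
General bounds: 2|A| - 1 ≤ |A + A| ≤ |A|(|A|+1)/2, i.e. 13 ≤ |A + A| ≤ 28.
Lower bound 2|A|-1 is attained iff A is an arithmetic progression.
Enumerate sums a + a' for a ≤ a' (symmetric, so this suffices):
a = -6: -6+-6=-12, -6+-4=-10, -6+-3=-9, -6+1=-5, -6+3=-3, -6+4=-2, -6+5=-1
a = -4: -4+-4=-8, -4+-3=-7, -4+1=-3, -4+3=-1, -4+4=0, -4+5=1
a = -3: -3+-3=-6, -3+1=-2, -3+3=0, -3+4=1, -3+5=2
a = 1: 1+1=2, 1+3=4, 1+4=5, 1+5=6
a = 3: 3+3=6, 3+4=7, 3+5=8
a = 4: 4+4=8, 4+5=9
a = 5: 5+5=10
Distinct sums: {-12, -10, -9, -8, -7, -6, -5, -3, -2, -1, 0, 1, 2, 4, 5, 6, 7, 8, 9, 10}
|A + A| = 20

|A + A| = 20


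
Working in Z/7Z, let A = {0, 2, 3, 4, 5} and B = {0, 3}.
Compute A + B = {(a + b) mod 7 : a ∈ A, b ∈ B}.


Work in Z/7Z: reduce every sum a + b modulo 7.
Enumerate all 10 pairs:
a = 0: 0+0=0, 0+3=3
a = 2: 2+0=2, 2+3=5
a = 3: 3+0=3, 3+3=6
a = 4: 4+0=4, 4+3=0
a = 5: 5+0=5, 5+3=1
Distinct residues collected: {0, 1, 2, 3, 4, 5, 6}
|A + B| = 7 (out of 7 total residues).

A + B = {0, 1, 2, 3, 4, 5, 6}


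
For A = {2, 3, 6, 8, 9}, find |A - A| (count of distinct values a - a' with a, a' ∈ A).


A - A = {a - a' : a, a' ∈ A}; |A| = 5.
Bounds: 2|A|-1 ≤ |A - A| ≤ |A|² - |A| + 1, i.e. 9 ≤ |A - A| ≤ 21.
Note: 0 ∈ A - A always (from a - a). The set is symmetric: if d ∈ A - A then -d ∈ A - A.
Enumerate nonzero differences d = a - a' with a > a' (then include -d):
Positive differences: {1, 2, 3, 4, 5, 6, 7}
Full difference set: {0} ∪ (positive diffs) ∪ (negative diffs).
|A - A| = 1 + 2·7 = 15 (matches direct enumeration: 15).

|A - A| = 15


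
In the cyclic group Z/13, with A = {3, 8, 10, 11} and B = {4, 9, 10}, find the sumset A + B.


Work in Z/13Z: reduce every sum a + b modulo 13.
Enumerate all 12 pairs:
a = 3: 3+4=7, 3+9=12, 3+10=0
a = 8: 8+4=12, 8+9=4, 8+10=5
a = 10: 10+4=1, 10+9=6, 10+10=7
a = 11: 11+4=2, 11+9=7, 11+10=8
Distinct residues collected: {0, 1, 2, 4, 5, 6, 7, 8, 12}
|A + B| = 9 (out of 13 total residues).

A + B = {0, 1, 2, 4, 5, 6, 7, 8, 12}


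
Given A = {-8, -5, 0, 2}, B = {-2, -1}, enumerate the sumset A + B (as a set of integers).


A + B = {a + b : a ∈ A, b ∈ B}.
Enumerate all |A|·|B| = 4·2 = 8 pairs (a, b) and collect distinct sums.
a = -8: -8+-2=-10, -8+-1=-9
a = -5: -5+-2=-7, -5+-1=-6
a = 0: 0+-2=-2, 0+-1=-1
a = 2: 2+-2=0, 2+-1=1
Collecting distinct sums: A + B = {-10, -9, -7, -6, -2, -1, 0, 1}
|A + B| = 8

A + B = {-10, -9, -7, -6, -2, -1, 0, 1}


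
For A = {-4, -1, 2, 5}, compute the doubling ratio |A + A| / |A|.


|A| = 4.
Compute A + A by enumerating all 16 pairs.
A + A = {-8, -5, -2, 1, 4, 7, 10}, so |A + A| = 7.
K = |A + A| / |A| = 7/4 (already in lowest terms) ≈ 1.7500.
Reference: AP of size 4 gives K = 7/4 ≈ 1.7500; a fully generic set of size 4 gives K ≈ 2.5000.

|A| = 4, |A + A| = 7, K = 7/4.


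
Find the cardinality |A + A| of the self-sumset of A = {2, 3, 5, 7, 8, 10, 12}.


A + A = {a + a' : a, a' ∈ A}; |A| = 7.
General bounds: 2|A| - 1 ≤ |A + A| ≤ |A|(|A|+1)/2, i.e. 13 ≤ |A + A| ≤ 28.
Lower bound 2|A|-1 is attained iff A is an arithmetic progression.
Enumerate sums a + a' for a ≤ a' (symmetric, so this suffices):
a = 2: 2+2=4, 2+3=5, 2+5=7, 2+7=9, 2+8=10, 2+10=12, 2+12=14
a = 3: 3+3=6, 3+5=8, 3+7=10, 3+8=11, 3+10=13, 3+12=15
a = 5: 5+5=10, 5+7=12, 5+8=13, 5+10=15, 5+12=17
a = 7: 7+7=14, 7+8=15, 7+10=17, 7+12=19
a = 8: 8+8=16, 8+10=18, 8+12=20
a = 10: 10+10=20, 10+12=22
a = 12: 12+12=24
Distinct sums: {4, 5, 6, 7, 8, 9, 10, 11, 12, 13, 14, 15, 16, 17, 18, 19, 20, 22, 24}
|A + A| = 19

|A + A| = 19


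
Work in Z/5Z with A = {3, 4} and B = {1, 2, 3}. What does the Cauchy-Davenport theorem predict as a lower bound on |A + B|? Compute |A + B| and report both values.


Cauchy-Davenport: |A + B| ≥ min(p, |A| + |B| - 1) for A, B nonempty in Z/pZ.
|A| = 2, |B| = 3, p = 5.
CD lower bound = min(5, 2 + 3 - 1) = min(5, 4) = 4.
Compute A + B mod 5 directly:
a = 3: 3+1=4, 3+2=0, 3+3=1
a = 4: 4+1=0, 4+2=1, 4+3=2
A + B = {0, 1, 2, 4}, so |A + B| = 4.
Verify: 4 ≥ 4? Yes ✓.

CD lower bound = 4, actual |A + B| = 4.


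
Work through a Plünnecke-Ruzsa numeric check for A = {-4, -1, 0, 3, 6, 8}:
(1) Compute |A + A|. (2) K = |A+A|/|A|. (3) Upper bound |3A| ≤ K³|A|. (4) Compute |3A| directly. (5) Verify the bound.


|A| = 6.
Step 1: Compute A + A by enumerating all 36 pairs.
A + A = {-8, -5, -4, -2, -1, 0, 2, 3, 4, 5, 6, 7, 8, 9, 11, 12, 14, 16}, so |A + A| = 18.
Step 2: Doubling constant K = |A + A|/|A| = 18/6 = 18/6 ≈ 3.0000.
Step 3: Plünnecke-Ruzsa gives |3A| ≤ K³·|A| = (3.0000)³ · 6 ≈ 162.0000.
Step 4: Compute 3A = A + A + A directly by enumerating all triples (a,b,c) ∈ A³; |3A| = 32.
Step 5: Check 32 ≤ 162.0000? Yes ✓.

K = 18/6, Plünnecke-Ruzsa bound K³|A| ≈ 162.0000, |3A| = 32, inequality holds.


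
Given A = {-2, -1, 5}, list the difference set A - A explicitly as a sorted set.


A - A = {a - a' : a, a' ∈ A}.
Compute a - a' for each ordered pair (a, a'):
a = -2: -2--2=0, -2--1=-1, -2-5=-7
a = -1: -1--2=1, -1--1=0, -1-5=-6
a = 5: 5--2=7, 5--1=6, 5-5=0
Collecting distinct values (and noting 0 appears from a-a):
A - A = {-7, -6, -1, 0, 1, 6, 7}
|A - A| = 7

A - A = {-7, -6, -1, 0, 1, 6, 7}


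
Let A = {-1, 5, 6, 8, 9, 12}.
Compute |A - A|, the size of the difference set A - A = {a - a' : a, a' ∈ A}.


A - A = {a - a' : a, a' ∈ A}; |A| = 6.
Bounds: 2|A|-1 ≤ |A - A| ≤ |A|² - |A| + 1, i.e. 11 ≤ |A - A| ≤ 31.
Note: 0 ∈ A - A always (from a - a). The set is symmetric: if d ∈ A - A then -d ∈ A - A.
Enumerate nonzero differences d = a - a' with a > a' (then include -d):
Positive differences: {1, 2, 3, 4, 6, 7, 9, 10, 13}
Full difference set: {0} ∪ (positive diffs) ∪ (negative diffs).
|A - A| = 1 + 2·9 = 19 (matches direct enumeration: 19).

|A - A| = 19


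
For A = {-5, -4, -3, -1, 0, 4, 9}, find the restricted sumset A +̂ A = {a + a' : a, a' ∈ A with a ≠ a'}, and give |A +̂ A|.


Restricted sumset: A +̂ A = {a + a' : a ∈ A, a' ∈ A, a ≠ a'}.
Equivalently, take A + A and drop any sum 2a that is achievable ONLY as a + a for a ∈ A (i.e. sums representable only with equal summands).
Enumerate pairs (a, a') with a < a' (symmetric, so each unordered pair gives one sum; this covers all a ≠ a'):
  -5 + -4 = -9
  -5 + -3 = -8
  -5 + -1 = -6
  -5 + 0 = -5
  -5 + 4 = -1
  -5 + 9 = 4
  -4 + -3 = -7
  -4 + -1 = -5
  -4 + 0 = -4
  -4 + 4 = 0
  -4 + 9 = 5
  -3 + -1 = -4
  -3 + 0 = -3
  -3 + 4 = 1
  -3 + 9 = 6
  -1 + 0 = -1
  -1 + 4 = 3
  -1 + 9 = 8
  0 + 4 = 4
  0 + 9 = 9
  4 + 9 = 13
Collected distinct sums: {-9, -8, -7, -6, -5, -4, -3, -1, 0, 1, 3, 4, 5, 6, 8, 9, 13}
|A +̂ A| = 17
(Reference bound: |A +̂ A| ≥ 2|A| - 3 for |A| ≥ 2, with |A| = 7 giving ≥ 11.)

|A +̂ A| = 17


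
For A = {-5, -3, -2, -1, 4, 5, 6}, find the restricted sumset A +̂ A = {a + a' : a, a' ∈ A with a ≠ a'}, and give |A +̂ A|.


Restricted sumset: A +̂ A = {a + a' : a ∈ A, a' ∈ A, a ≠ a'}.
Equivalently, take A + A and drop any sum 2a that is achievable ONLY as a + a for a ∈ A (i.e. sums representable only with equal summands).
Enumerate pairs (a, a') with a < a' (symmetric, so each unordered pair gives one sum; this covers all a ≠ a'):
  -5 + -3 = -8
  -5 + -2 = -7
  -5 + -1 = -6
  -5 + 4 = -1
  -5 + 5 = 0
  -5 + 6 = 1
  -3 + -2 = -5
  -3 + -1 = -4
  -3 + 4 = 1
  -3 + 5 = 2
  -3 + 6 = 3
  -2 + -1 = -3
  -2 + 4 = 2
  -2 + 5 = 3
  -2 + 6 = 4
  -1 + 4 = 3
  -1 + 5 = 4
  -1 + 6 = 5
  4 + 5 = 9
  4 + 6 = 10
  5 + 6 = 11
Collected distinct sums: {-8, -7, -6, -5, -4, -3, -1, 0, 1, 2, 3, 4, 5, 9, 10, 11}
|A +̂ A| = 16
(Reference bound: |A +̂ A| ≥ 2|A| - 3 for |A| ≥ 2, with |A| = 7 giving ≥ 11.)

|A +̂ A| = 16


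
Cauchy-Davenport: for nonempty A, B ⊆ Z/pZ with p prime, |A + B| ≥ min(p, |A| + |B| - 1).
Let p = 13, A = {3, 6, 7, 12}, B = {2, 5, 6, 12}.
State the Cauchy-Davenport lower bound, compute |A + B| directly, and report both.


Cauchy-Davenport: |A + B| ≥ min(p, |A| + |B| - 1) for A, B nonempty in Z/pZ.
|A| = 4, |B| = 4, p = 13.
CD lower bound = min(13, 4 + 4 - 1) = min(13, 7) = 7.
Compute A + B mod 13 directly:
a = 3: 3+2=5, 3+5=8, 3+6=9, 3+12=2
a = 6: 6+2=8, 6+5=11, 6+6=12, 6+12=5
a = 7: 7+2=9, 7+5=12, 7+6=0, 7+12=6
a = 12: 12+2=1, 12+5=4, 12+6=5, 12+12=11
A + B = {0, 1, 2, 4, 5, 6, 8, 9, 11, 12}, so |A + B| = 10.
Verify: 10 ≥ 7? Yes ✓.

CD lower bound = 7, actual |A + B| = 10.


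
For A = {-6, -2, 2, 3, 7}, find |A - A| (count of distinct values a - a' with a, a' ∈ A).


A - A = {a - a' : a, a' ∈ A}; |A| = 5.
Bounds: 2|A|-1 ≤ |A - A| ≤ |A|² - |A| + 1, i.e. 9 ≤ |A - A| ≤ 21.
Note: 0 ∈ A - A always (from a - a). The set is symmetric: if d ∈ A - A then -d ∈ A - A.
Enumerate nonzero differences d = a - a' with a > a' (then include -d):
Positive differences: {1, 4, 5, 8, 9, 13}
Full difference set: {0} ∪ (positive diffs) ∪ (negative diffs).
|A - A| = 1 + 2·6 = 13 (matches direct enumeration: 13).

|A - A| = 13
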